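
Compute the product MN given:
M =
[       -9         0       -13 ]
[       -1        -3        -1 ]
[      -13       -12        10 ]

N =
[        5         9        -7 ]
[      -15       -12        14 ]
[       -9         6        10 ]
MN =
[       72      -159       -67 ]
[       49        21       -45 ]
[       25        87        23 ]

Matrix multiplication: (MN)[i][j] = sum over k of M[i][k] * N[k][j].
  (MN)[0][0] = (-9)*(5) + (0)*(-15) + (-13)*(-9) = 72
  (MN)[0][1] = (-9)*(9) + (0)*(-12) + (-13)*(6) = -159
  (MN)[0][2] = (-9)*(-7) + (0)*(14) + (-13)*(10) = -67
  (MN)[1][0] = (-1)*(5) + (-3)*(-15) + (-1)*(-9) = 49
  (MN)[1][1] = (-1)*(9) + (-3)*(-12) + (-1)*(6) = 21
  (MN)[1][2] = (-1)*(-7) + (-3)*(14) + (-1)*(10) = -45
  (MN)[2][0] = (-13)*(5) + (-12)*(-15) + (10)*(-9) = 25
  (MN)[2][1] = (-13)*(9) + (-12)*(-12) + (10)*(6) = 87
  (MN)[2][2] = (-13)*(-7) + (-12)*(14) + (10)*(10) = 23
MN =
[       72      -159       -67 ]
[       49        21       -45 ]
[       25        87        23 ]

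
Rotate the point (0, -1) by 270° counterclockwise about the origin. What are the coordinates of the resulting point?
(-1, 0)

Rotation matrix R(θ) = [[cos θ, -sin θ], [sin θ, cos θ]]; for θ = 270°:
R = [[0, 1], [-1, 0]]
Result: R × [0, -1]ᵀ = [0·0 + (1)·-1, -1·0 + (0)·-1]ᵀ = (-1, 0)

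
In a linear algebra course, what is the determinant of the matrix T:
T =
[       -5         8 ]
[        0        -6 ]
det(T) = 30

For a 2×2 matrix [[a, b], [c, d]], det = a*d - b*c.
det(T) = (-5)*(-6) - (8)*(0) = 30 - 0 = 30.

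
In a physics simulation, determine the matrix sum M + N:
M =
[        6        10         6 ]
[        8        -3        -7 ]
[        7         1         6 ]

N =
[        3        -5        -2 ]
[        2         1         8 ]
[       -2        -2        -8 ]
M + N =
[        9         5         4 ]
[       10        -2         1 ]
[        5        -1        -2 ]

Matrix addition is elementwise: (M+N)[i][j] = M[i][j] + N[i][j].
  (M+N)[0][0] = (6) + (3) = 9
  (M+N)[0][1] = (10) + (-5) = 5
  (M+N)[0][2] = (6) + (-2) = 4
  (M+N)[1][0] = (8) + (2) = 10
  (M+N)[1][1] = (-3) + (1) = -2
  (M+N)[1][2] = (-7) + (8) = 1
  (M+N)[2][0] = (7) + (-2) = 5
  (M+N)[2][1] = (1) + (-2) = -1
  (M+N)[2][2] = (6) + (-8) = -2
M + N =
[        9         5         4 ]
[       10        -2         1 ]
[        5        -1        -2 ]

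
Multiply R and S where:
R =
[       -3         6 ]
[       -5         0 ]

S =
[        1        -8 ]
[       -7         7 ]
RS =
[      -45        66 ]
[       -5        40 ]

Matrix multiplication: (RS)[i][j] = sum over k of R[i][k] * S[k][j].
  (RS)[0][0] = (-3)*(1) + (6)*(-7) = -45
  (RS)[0][1] = (-3)*(-8) + (6)*(7) = 66
  (RS)[1][0] = (-5)*(1) + (0)*(-7) = -5
  (RS)[1][1] = (-5)*(-8) + (0)*(7) = 40
RS =
[      -45        66 ]
[       -5        40 ]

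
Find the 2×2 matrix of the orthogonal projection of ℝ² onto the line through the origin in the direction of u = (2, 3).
[[4/13, 6/13], [6/13, 9/13]]

The orthogonal projection onto the line spanned by a nonzero vector u = (a, b) has matrix P = (u uᵀ) / (uᵀ u) = (1/(a² + b²)) · [[a², ab], [ab, b²]].
Here u = (2, 3), so a² + b² = 4 + 9 = 13.
P = (1/13) · [[4, 6], [6, 9]] = [[4/13, 6/13], [6/13, 9/13]].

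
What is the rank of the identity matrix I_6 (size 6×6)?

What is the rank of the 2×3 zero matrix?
rank(I_6) = 6, rank(0) = 0

The identity I_6 has 6 columns that are the standard basis vectors e_1, …, e_6. These are linearly independent, so all 6 columns are pivots and rank(I_6) = 6.
The 2×3 zero matrix has every entry zero, so every row is the zero row and there are no pivots; rank(0) = 0.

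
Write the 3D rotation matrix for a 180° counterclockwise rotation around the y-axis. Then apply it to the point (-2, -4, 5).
R = [[-1, 0, 0], [0, 1, 0], [0, 0, -1]]; R·(-2, -4, 5) = (2, -4, -5)

Rotation matrix for 180° around y-axis:
cos(180°) = -1, sin(180°) = 0
R = [[-1, 0, 0], [0, 1, 0], [0, 0, -1]]
Apply to (-2, -4, 5): R·[-2, -4, 5]ᵀ = (2, -4, -5)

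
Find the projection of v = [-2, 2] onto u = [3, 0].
[-2, 0]

The projection of v onto u is proj_u(v) = ((v·u) / (u·u)) · u.
v·u = (-2)*(3) + (2)*(0) = -6.
u·u = (3)*(3) + (0)*(0) = 9.
coefficient = -6 / 9 = -2/3.
proj_u(v) = -2/3 · [3, 0] = [-2, 0].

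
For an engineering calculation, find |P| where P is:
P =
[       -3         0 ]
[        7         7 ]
det(P) = -21

For a 2×2 matrix [[a, b], [c, d]], det = a*d - b*c.
det(P) = (-3)*(7) - (0)*(7) = -21 - 0 = -21.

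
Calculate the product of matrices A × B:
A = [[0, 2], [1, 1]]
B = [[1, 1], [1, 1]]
[[2, 2], [2, 2]]

Matrix multiplication:
C[0][0] = 0×1 + 2×1 = 2
C[0][1] = 0×1 + 2×1 = 2
C[1][0] = 1×1 + 1×1 = 2
C[1][1] = 1×1 + 1×1 = 2
Result: [[2, 2], [2, 2]]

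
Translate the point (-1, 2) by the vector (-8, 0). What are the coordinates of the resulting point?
(-9, 2)

Translation by (-8, 0):
x' = -1 + -8 = -9
y' = 2 + 0 = 2
Homogeneous matrix: [[1, 0, -8], [0, 1, 0], [0, 0, 1]]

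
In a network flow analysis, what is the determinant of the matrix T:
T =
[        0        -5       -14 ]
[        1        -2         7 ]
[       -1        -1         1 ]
det(T) = 82

Expand along row 0 (cofactor expansion): det(T) = a*(e*i - f*h) - b*(d*i - f*g) + c*(d*h - e*g), where the 3×3 is [[a, b, c], [d, e, f], [g, h, i]].
Minor M_00 = (-2)*(1) - (7)*(-1) = -2 + 7 = 5.
Minor M_01 = (1)*(1) - (7)*(-1) = 1 + 7 = 8.
Minor M_02 = (1)*(-1) - (-2)*(-1) = -1 - 2 = -3.
det(T) = (0)*(5) - (-5)*(8) + (-14)*(-3) = 0 + 40 + 42 = 82.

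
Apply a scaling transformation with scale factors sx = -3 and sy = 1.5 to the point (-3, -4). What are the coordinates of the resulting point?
(9, -6.0)

Scaling matrix:
[[-3, 0], [0, 1.50]]
Result: (-3 × -3, -4 × 1.5) = (9, -6.0)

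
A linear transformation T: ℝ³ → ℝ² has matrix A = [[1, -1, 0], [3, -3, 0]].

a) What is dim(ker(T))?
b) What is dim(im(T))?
dim(ker) = 2, dim(im) = 1

Observe that row 2 = 3 × row 1 (so the rows are linearly dependent).
Thus rank(A) = 1 (only one linearly independent row).
dim(im(T)) = rank(A) = 1.
By the rank-nullity theorem applied to T: ℝ³ → ℝ², rank(A) + nullity(A) = 3 (the domain dimension), so dim(ker(T)) = 3 - 1 = 2.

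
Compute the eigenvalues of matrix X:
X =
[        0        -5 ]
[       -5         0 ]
λ = -5, 5

Solve det(X - λI) = 0. For a 2×2 matrix the characteristic equation is λ² - (trace)λ + det = 0.
trace(X) = a + d = 0 + 0 = 0.
det(X) = a*d - b*c = (0)*(0) - (-5)*(-5) = 0 - 25 = -25.
Characteristic equation: λ² - (0)λ + (-25) = 0.
Discriminant = (0)² - 4*(-25) = 0 + 100 = 100.
λ = (0 ± √100) / 2 = (0 ± 10) / 2 = -5, 5.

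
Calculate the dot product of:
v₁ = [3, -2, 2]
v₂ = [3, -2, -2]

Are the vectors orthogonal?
9, No

The dot product is the sum of products of corresponding components.
v₁·v₂ = (3)*(3) + (-2)*(-2) + (2)*(-2) = 9 + 4 - 4 = 9.
Two vectors are orthogonal iff their dot product is 0; here the dot product is 9, so the vectors are not orthogonal.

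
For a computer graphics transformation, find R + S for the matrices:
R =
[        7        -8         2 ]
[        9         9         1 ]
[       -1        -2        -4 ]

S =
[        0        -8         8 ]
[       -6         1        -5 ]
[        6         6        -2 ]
R + S =
[        7       -16        10 ]
[        3        10        -4 ]
[        5         4        -6 ]

Matrix addition is elementwise: (R+S)[i][j] = R[i][j] + S[i][j].
  (R+S)[0][0] = (7) + (0) = 7
  (R+S)[0][1] = (-8) + (-8) = -16
  (R+S)[0][2] = (2) + (8) = 10
  (R+S)[1][0] = (9) + (-6) = 3
  (R+S)[1][1] = (9) + (1) = 10
  (R+S)[1][2] = (1) + (-5) = -4
  (R+S)[2][0] = (-1) + (6) = 5
  (R+S)[2][1] = (-2) + (6) = 4
  (R+S)[2][2] = (-4) + (-2) = -6
R + S =
[        7       -16        10 ]
[        3        10        -4 ]
[        5         4        -6 ]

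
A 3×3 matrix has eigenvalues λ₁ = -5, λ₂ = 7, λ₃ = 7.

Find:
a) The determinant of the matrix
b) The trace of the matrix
det = -245, trace = 9

Two standard eigenvalue identities:
- det(A) equals the product of the eigenvalues (counted with multiplicity).
- trace(A) equals the sum of the eigenvalues.
det(A) = (-5)*(7)*(7) = -245.
trace(A) = -5 + 7 + 7 = 9.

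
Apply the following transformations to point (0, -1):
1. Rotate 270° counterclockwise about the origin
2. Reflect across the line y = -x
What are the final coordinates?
(0, 1)

Step 1: Rotate 270° → (-1, 0)
Step 2: Reflect across the line y = -x → (0, 1)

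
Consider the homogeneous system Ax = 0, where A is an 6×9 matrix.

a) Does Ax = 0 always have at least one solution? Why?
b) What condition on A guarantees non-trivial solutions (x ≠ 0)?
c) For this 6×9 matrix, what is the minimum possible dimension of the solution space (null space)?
a) Yes, x = 0 is always a solution. b) When A has linearly dependent columns (rank < n). c) Minimum nullity = 3.

a) x = 0 satisfies A·0 = 0, so the zero vector is always a solution.
b) Non-trivial solutions exist iff the columns of A are linearly dependent, equivalently rank(A) < n (the number of columns).
c) By rank-nullity, rank(A) + nullity(A) = n = 9. Since A has only 6 rows, rank(A) ≤ 6, so nullity(A) ≥ 9 - 6 = 3.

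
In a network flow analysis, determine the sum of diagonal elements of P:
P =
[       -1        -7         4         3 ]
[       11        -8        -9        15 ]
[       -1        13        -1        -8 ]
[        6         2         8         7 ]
tr(P) = -1 - 8 - 1 + 7 = -3

The trace of a square matrix is the sum of its diagonal entries.
Diagonal entries of P: P[0][0] = -1, P[1][1] = -8, P[2][2] = -1, P[3][3] = 7.
tr(P) = -1 - 8 - 1 + 7 = -3.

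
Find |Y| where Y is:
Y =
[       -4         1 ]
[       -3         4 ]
det(Y) = -13

For a 2×2 matrix [[a, b], [c, d]], det = a*d - b*c.
det(Y) = (-4)*(4) - (1)*(-3) = -16 + 3 = -13.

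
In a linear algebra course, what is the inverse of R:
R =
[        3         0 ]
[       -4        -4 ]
det(R) = -12
R⁻¹ =
[      1/3         0 ]
[     -1/3      -1/4 ]

For a 2×2 matrix R = [[a, b], [c, d]] with det(R) ≠ 0, R⁻¹ = (1/det(R)) * [[d, -b], [-c, a]].
det(R) = (3)*(-4) - (0)*(-4) = -12 - 0 = -12.
R⁻¹ = (1/-12) * [[-4, 0], [4, 3]].
Dividing each entry by -12 and reducing:
R⁻¹ =
[      1/3         0 ]
[     -1/3      -1/4 ]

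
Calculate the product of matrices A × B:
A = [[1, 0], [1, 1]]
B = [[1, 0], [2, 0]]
[[1, 0], [3, 0]]

Matrix multiplication:
C[0][0] = 1×1 + 0×2 = 1
C[0][1] = 1×0 + 0×0 = 0
C[1][0] = 1×1 + 1×2 = 3
C[1][1] = 1×0 + 1×0 = 0
Result: [[1, 0], [3, 0]]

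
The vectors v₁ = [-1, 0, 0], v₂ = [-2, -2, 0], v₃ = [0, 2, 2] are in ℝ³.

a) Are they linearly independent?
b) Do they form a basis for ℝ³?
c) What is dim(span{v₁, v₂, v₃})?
Yes independent, yes basis, dim = 3

Stack v₁, v₂, v₃ as rows of a 3×3 matrix.
[[-1, 0, 0]; [-2, -2, 0]; [0, 2, 2]] is already lower triangular with nonzero diagonal entries (-1, -2, 2), so its determinant is the product of the diagonal entries, det = (-1)·(-2)·(2) = 4 ≠ 0, and the rows are linearly independent.
Three linearly independent vectors in ℝ³ form a basis for ℝ³, so dim(span{v₁,v₂,v₃}) = 3.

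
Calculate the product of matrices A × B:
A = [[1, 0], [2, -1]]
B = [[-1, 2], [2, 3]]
[[-1, 2], [-4, 1]]

Matrix multiplication:
C[0][0] = 1×-1 + 0×2 = -1
C[0][1] = 1×2 + 0×3 = 2
C[1][0] = 2×-1 + -1×2 = -4
C[1][1] = 2×2 + -1×3 = 1
Result: [[-1, 2], [-4, 1]]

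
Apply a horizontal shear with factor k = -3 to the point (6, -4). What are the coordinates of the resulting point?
(18, -4)

Shear matrix for horizontal shear with factor k = -3:
[[1, -3], [0, 1]]
Result: (6, -4) → (18, -4)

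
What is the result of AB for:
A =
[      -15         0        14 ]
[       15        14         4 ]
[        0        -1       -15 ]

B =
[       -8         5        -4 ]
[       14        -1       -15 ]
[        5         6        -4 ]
AB =
[      190         9         4 ]
[       96        85      -286 ]
[      -89       -89        75 ]

Matrix multiplication: (AB)[i][j] = sum over k of A[i][k] * B[k][j].
  (AB)[0][0] = (-15)*(-8) + (0)*(14) + (14)*(5) = 190
  (AB)[0][1] = (-15)*(5) + (0)*(-1) + (14)*(6) = 9
  (AB)[0][2] = (-15)*(-4) + (0)*(-15) + (14)*(-4) = 4
  (AB)[1][0] = (15)*(-8) + (14)*(14) + (4)*(5) = 96
  (AB)[1][1] = (15)*(5) + (14)*(-1) + (4)*(6) = 85
  (AB)[1][2] = (15)*(-4) + (14)*(-15) + (4)*(-4) = -286
  (AB)[2][0] = (0)*(-8) + (-1)*(14) + (-15)*(5) = -89
  (AB)[2][1] = (0)*(5) + (-1)*(-1) + (-15)*(6) = -89
  (AB)[2][2] = (0)*(-4) + (-1)*(-15) + (-15)*(-4) = 75
AB =
[      190         9         4 ]
[       96        85      -286 ]
[      -89       -89        75 ]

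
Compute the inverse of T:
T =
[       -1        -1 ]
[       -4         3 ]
det(T) = -7
T⁻¹ =
[     -3/7      -1/7 ]
[     -4/7       1/7 ]

For a 2×2 matrix T = [[a, b], [c, d]] with det(T) ≠ 0, T⁻¹ = (1/det(T)) * [[d, -b], [-c, a]].
det(T) = (-1)*(3) - (-1)*(-4) = -3 - 4 = -7.
T⁻¹ = (1/-7) * [[3, 1], [4, -1]].
Dividing each entry by -7 and reducing:
T⁻¹ =
[     -3/7      -1/7 ]
[     -4/7       1/7 ]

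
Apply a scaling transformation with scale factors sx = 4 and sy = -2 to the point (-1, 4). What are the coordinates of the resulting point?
(-4, -8)

Scaling matrix:
[[4, 0], [0, -2]]
Result: (-1 × 4, 4 × -2) = (-4, -8)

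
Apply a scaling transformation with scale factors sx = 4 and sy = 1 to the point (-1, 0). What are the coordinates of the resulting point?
(-4, 0)

Scaling matrix:
[[4, 0], [0, 1]]
Result: (-1 × 4, 0 × 1) = (-4, 0)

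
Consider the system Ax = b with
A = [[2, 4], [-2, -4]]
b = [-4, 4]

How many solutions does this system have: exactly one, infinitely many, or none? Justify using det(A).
Infinitely many solutions

det(A) = (2)*(-4) - (4)*(-2) = 0, so A is singular (column 2 is 2 times column 1).
b = [-4, 4] = -2 * column 1 of A, so b lies in the column space of A.
A singular matrix whose right-hand side is in its column space gives a 1-parameter family of solutions — infinitely many.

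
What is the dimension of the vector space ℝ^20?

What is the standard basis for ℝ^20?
Dimension = 20; standard basis = {e_1, e_2, e_3, …, e_20}

ℝ^20 is the space of 20-tuples of real numbers; its dimension is 20.
The standard basis consists of 20 vectors: e_1, e_2, e_3, …, e_20, where e_i is the vector with 1 in position i and 0 elsewhere.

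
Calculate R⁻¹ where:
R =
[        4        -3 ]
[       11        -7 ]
det(R) = 5
R⁻¹ =
[     -7/5       3/5 ]
[    -11/5       4/5 ]

For a 2×2 matrix R = [[a, b], [c, d]] with det(R) ≠ 0, R⁻¹ = (1/det(R)) * [[d, -b], [-c, a]].
det(R) = (4)*(-7) - (-3)*(11) = -28 + 33 = 5.
R⁻¹ = (1/5) * [[-7, 3], [-11, 4]].
Dividing each entry by 5 and reducing:
R⁻¹ =
[     -7/5       3/5 ]
[    -11/5       4/5 ]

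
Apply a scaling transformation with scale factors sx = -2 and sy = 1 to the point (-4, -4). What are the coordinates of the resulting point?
(8, -4)

Scaling matrix:
[[-2, 0], [0, 1]]
Result: (-4 × -2, -4 × 1) = (8, -4)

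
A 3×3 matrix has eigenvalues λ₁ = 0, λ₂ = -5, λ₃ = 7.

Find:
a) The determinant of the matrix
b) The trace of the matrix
det = 0, trace = 2

Two standard eigenvalue identities:
- det(A) equals the product of the eigenvalues (counted with multiplicity).
- trace(A) equals the sum of the eigenvalues.
det(A) = (0)*(-5)*(7) = 0.
trace(A) = 0 - 5 + 7 = 2.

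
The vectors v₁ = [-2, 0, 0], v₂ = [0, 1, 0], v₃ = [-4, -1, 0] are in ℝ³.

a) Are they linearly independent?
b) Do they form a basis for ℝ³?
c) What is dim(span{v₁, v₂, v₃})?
Not independent, not a basis, dim(span) = 2

Check whether v₃ can be written as a linear combination of v₁ and v₂.
v₃ = (2)·v₁ + (-1)·v₂ = [-4, -1, 0], so the three vectors are linearly dependent.
Thus they do not form a basis for ℝ³, and dim(span{v₁, v₂, v₃}) = 2 (spanned by v₁ and v₂).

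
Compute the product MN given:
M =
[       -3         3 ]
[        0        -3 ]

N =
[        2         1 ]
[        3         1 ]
MN =
[        3         0 ]
[       -9        -3 ]

Matrix multiplication: (MN)[i][j] = sum over k of M[i][k] * N[k][j].
  (MN)[0][0] = (-3)*(2) + (3)*(3) = 3
  (MN)[0][1] = (-3)*(1) + (3)*(1) = 0
  (MN)[1][0] = (0)*(2) + (-3)*(3) = -9
  (MN)[1][1] = (0)*(1) + (-3)*(1) = -3
MN =
[        3         0 ]
[       -9        -3 ]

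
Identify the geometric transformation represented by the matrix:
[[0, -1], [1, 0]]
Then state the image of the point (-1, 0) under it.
rotation by 90° counterclockwise; image of (-1, 0) is (0, -1)

This matches the form [[cos θ, -sin θ], [sin θ, cos θ]] of a rotation matrix; reading off cos θ and sin θ gives the angle.
The matrix [[0, -1], [1, 0]] represents: rotation by 90° counterclockwise.
Applying it to (-1, 0): [0·-1 + -1·0, 1·-1 + 0·0] = (0, -1).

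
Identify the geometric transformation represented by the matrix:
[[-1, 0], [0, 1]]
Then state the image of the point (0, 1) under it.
reflection across the y-axis; image of (0, 1) is (0, 1)

This is a symmetric orthogonal matrix with determinant -1, which characterizes a reflection in ℝ².
The matrix [[-1, 0], [0, 1]] represents: reflection across the y-axis.
Applying it to (0, 1): [-1·0 + 0·1, 0·0 + 1·1] = (0, 1).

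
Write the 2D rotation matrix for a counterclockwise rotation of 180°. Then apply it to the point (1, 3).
R = [[-1, 0], [0, -1]]; R·(1, 3) = (-1, -3)

Rotation matrix formula: R(θ) = [[cos θ, -sin θ], [sin θ, cos θ]]
For θ = 180°:
cos(180°) = -1
sin(180°) = 0
R = [[-1, 0], [0, -1]]
Apply to (1, 3): [-1·1 + (0)·3, 0·1 + -1·3] = (-1, -3)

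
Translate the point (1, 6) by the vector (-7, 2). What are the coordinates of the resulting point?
(-6, 8)

Translation by (-7, 2):
x' = 1 + -7 = -6
y' = 6 + 2 = 8
Homogeneous matrix: [[1, 0, -7], [0, 1, 2], [0, 0, 1]]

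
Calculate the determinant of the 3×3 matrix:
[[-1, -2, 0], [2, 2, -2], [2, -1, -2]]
6

Expansion along first row:
det = -1·det([[2,-2],[-1,-2]]) - -2·det([[2,-2],[2,-2]]) + 0·det([[2,2],[2,-1]])
    = -1·(2·-2 - -2·-1) - -2·(2·-2 - -2·2) + 0·(2·-1 - 2·2)
    = -1·-6 - -2·0 + 0·-6
    = 6 + 0 + 0 = 6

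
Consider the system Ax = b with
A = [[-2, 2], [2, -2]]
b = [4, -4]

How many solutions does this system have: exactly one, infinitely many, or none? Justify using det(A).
Infinitely many solutions

det(A) = (-2)*(-2) - (2)*(2) = 0, so A is singular (column 2 is -1 times column 1).
b = [4, -4] = -2 * column 1 of A, so b lies in the column space of A.
A singular matrix whose right-hand side is in its column space gives a 1-parameter family of solutions — infinitely many.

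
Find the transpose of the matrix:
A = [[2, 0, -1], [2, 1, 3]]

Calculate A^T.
[[2, 2], [0, 1], [-1, 3]]

The transpose sends entry (i,j) to (j,i); rows become columns.
Row 0 of A: [2, 0, -1] -> column 0 of A^T.
Row 1 of A: [2, 1, 3] -> column 1 of A^T.
A^T = [[2, 2], [0, 1], [-1, 3]]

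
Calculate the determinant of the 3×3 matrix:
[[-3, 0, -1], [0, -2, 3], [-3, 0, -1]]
0

Expansion along first row:
det = -3·det([[-2,3],[0,-1]]) - 0·det([[0,3],[-3,-1]]) + -1·det([[0,-2],[-3,0]])
    = -3·(-2·-1 - 3·0) - 0·(0·-1 - 3·-3) + -1·(0·0 - -2·-3)
    = -3·2 - 0·9 + -1·-6
    = -6 + 0 + 6 = 0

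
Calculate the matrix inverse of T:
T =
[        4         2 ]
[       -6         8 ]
det(T) = 44
T⁻¹ =
[     2/11     -1/22 ]
[     3/22      1/11 ]

For a 2×2 matrix T = [[a, b], [c, d]] with det(T) ≠ 0, T⁻¹ = (1/det(T)) * [[d, -b], [-c, a]].
det(T) = (4)*(8) - (2)*(-6) = 32 + 12 = 44.
T⁻¹ = (1/44) * [[8, -2], [6, 4]].
Dividing each entry by 44 and reducing:
T⁻¹ =
[     2/11     -1/22 ]
[     3/22      1/11 ]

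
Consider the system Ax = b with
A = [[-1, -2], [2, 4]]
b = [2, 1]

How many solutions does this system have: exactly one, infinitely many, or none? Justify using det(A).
No solution

det(A) = (-1)*(4) - (-2)*(2) = 0, so A is singular.
The column space of A is span(column 1) = span([-1, 2]).
b = [2, 1] is not a scalar multiple of column 1, so b ∉ column space and the system is inconsistent — no solution.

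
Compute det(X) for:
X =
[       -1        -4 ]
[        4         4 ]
det(X) = 12

For a 2×2 matrix [[a, b], [c, d]], det = a*d - b*c.
det(X) = (-1)*(4) - (-4)*(4) = -4 + 16 = 12.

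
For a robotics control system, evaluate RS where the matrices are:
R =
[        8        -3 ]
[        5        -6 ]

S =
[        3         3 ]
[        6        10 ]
RS =
[        6        -6 ]
[      -21       -45 ]

Matrix multiplication: (RS)[i][j] = sum over k of R[i][k] * S[k][j].
  (RS)[0][0] = (8)*(3) + (-3)*(6) = 6
  (RS)[0][1] = (8)*(3) + (-3)*(10) = -6
  (RS)[1][0] = (5)*(3) + (-6)*(6) = -21
  (RS)[1][1] = (5)*(3) + (-6)*(10) = -45
RS =
[        6        -6 ]
[      -21       -45 ]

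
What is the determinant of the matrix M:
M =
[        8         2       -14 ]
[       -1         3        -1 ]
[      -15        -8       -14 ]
det(M) = -1140

Expand along row 0 (cofactor expansion): det(M) = a*(e*i - f*h) - b*(d*i - f*g) + c*(d*h - e*g), where the 3×3 is [[a, b, c], [d, e, f], [g, h, i]].
Minor M_00 = (3)*(-14) - (-1)*(-8) = -42 - 8 = -50.
Minor M_01 = (-1)*(-14) - (-1)*(-15) = 14 - 15 = -1.
Minor M_02 = (-1)*(-8) - (3)*(-15) = 8 + 45 = 53.
det(M) = (8)*(-50) - (2)*(-1) + (-14)*(53) = -400 + 2 - 742 = -1140.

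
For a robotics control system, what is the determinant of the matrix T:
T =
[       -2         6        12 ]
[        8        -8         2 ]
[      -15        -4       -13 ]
det(T) = -1604

Expand along row 0 (cofactor expansion): det(T) = a*(e*i - f*h) - b*(d*i - f*g) + c*(d*h - e*g), where the 3×3 is [[a, b, c], [d, e, f], [g, h, i]].
Minor M_00 = (-8)*(-13) - (2)*(-4) = 104 + 8 = 112.
Minor M_01 = (8)*(-13) - (2)*(-15) = -104 + 30 = -74.
Minor M_02 = (8)*(-4) - (-8)*(-15) = -32 - 120 = -152.
det(T) = (-2)*(112) - (6)*(-74) + (12)*(-152) = -224 + 444 - 1824 = -1604.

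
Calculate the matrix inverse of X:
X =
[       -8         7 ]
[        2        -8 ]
det(X) = 50
X⁻¹ =
[    -4/25     -7/50 ]
[    -1/25     -4/25 ]

For a 2×2 matrix X = [[a, b], [c, d]] with det(X) ≠ 0, X⁻¹ = (1/det(X)) * [[d, -b], [-c, a]].
det(X) = (-8)*(-8) - (7)*(2) = 64 - 14 = 50.
X⁻¹ = (1/50) * [[-8, -7], [-2, -8]].
Dividing each entry by 50 and reducing:
X⁻¹ =
[    -4/25     -7/50 ]
[    -1/25     -4/25 ]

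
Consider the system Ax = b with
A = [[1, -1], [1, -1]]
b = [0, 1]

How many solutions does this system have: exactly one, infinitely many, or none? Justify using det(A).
No solution

det(A) = (1)*(-1) - (-1)*(1) = 0, so A is singular.
The column space of A is span(column 1) = span([1, 1]).
b = [0, 1] is not a scalar multiple of column 1, so b ∉ column space and the system is inconsistent — no solution.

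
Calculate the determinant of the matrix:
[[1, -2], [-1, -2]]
-4

For a 2×2 matrix [[a, b], [c, d]], det = ad - bc
det = (1)(-2) - (-2)(-1) = -2 - 2 = -4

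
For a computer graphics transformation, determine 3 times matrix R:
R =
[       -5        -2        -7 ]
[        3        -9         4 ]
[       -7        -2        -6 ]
3R =
[      -15        -6       -21 ]
[        9       -27        12 ]
[      -21        -6       -18 ]

Scalar multiplication is elementwise: (3R)[i][j] = 3 * R[i][j].
  (3R)[0][0] = 3 * (-5) = -15
  (3R)[0][1] = 3 * (-2) = -6
  (3R)[0][2] = 3 * (-7) = -21
  (3R)[1][0] = 3 * (3) = 9
  (3R)[1][1] = 3 * (-9) = -27
  (3R)[1][2] = 3 * (4) = 12
  (3R)[2][0] = 3 * (-7) = -21
  (3R)[2][1] = 3 * (-2) = -6
  (3R)[2][2] = 3 * (-6) = -18
3R =
[      -15        -6       -21 ]
[        9       -27        12 ]
[      -21        -6       -18 ]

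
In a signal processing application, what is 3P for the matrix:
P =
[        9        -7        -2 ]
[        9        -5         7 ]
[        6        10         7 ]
3P =
[       27       -21        -6 ]
[       27       -15        21 ]
[       18        30        21 ]

Scalar multiplication is elementwise: (3P)[i][j] = 3 * P[i][j].
  (3P)[0][0] = 3 * (9) = 27
  (3P)[0][1] = 3 * (-7) = -21
  (3P)[0][2] = 3 * (-2) = -6
  (3P)[1][0] = 3 * (9) = 27
  (3P)[1][1] = 3 * (-5) = -15
  (3P)[1][2] = 3 * (7) = 21
  (3P)[2][0] = 3 * (6) = 18
  (3P)[2][1] = 3 * (10) = 30
  (3P)[2][2] = 3 * (7) = 21
3P =
[       27       -21        -6 ]
[       27       -15        21 ]
[       18        30        21 ]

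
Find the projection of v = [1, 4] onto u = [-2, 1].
[-4/5, 2/5]

The projection of v onto u is proj_u(v) = ((v·u) / (u·u)) · u.
v·u = (1)*(-2) + (4)*(1) = 2.
u·u = (-2)*(-2) + (1)*(1) = 5.
coefficient = 2 / 5 = 2/5.
proj_u(v) = 2/5 · [-2, 1] = [-4/5, 2/5].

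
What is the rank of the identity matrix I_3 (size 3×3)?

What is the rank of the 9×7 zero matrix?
rank(I_3) = 3, rank(0) = 0

The identity I_3 has 3 columns that are the standard basis vectors e_1, …, e_3. These are linearly independent, so all 3 columns are pivots and rank(I_3) = 3.
The 9×7 zero matrix has every entry zero, so every row is the zero row and there are no pivots; rank(0) = 0.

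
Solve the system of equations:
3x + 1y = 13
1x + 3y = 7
x = 4, y = 1

Use elimination (row reduction):
Equation 1: 3x + 1y = 13.
Equation 2: 1x + 3y = 7.
Multiply Eq1 by 1 and Eq2 by 3: 3x + 1y = 13;  3x + 9y = 21.
Subtract: (8)y = 8, so y = 1.
Back-substitute into Eq1: 3x + 1*(1) = 13, so x = 4.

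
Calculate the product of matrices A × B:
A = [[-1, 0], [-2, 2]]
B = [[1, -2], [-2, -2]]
[[-1, 2], [-6, 0]]

Matrix multiplication:
C[0][0] = -1×1 + 0×-2 = -1
C[0][1] = -1×-2 + 0×-2 = 2
C[1][0] = -2×1 + 2×-2 = -6
C[1][1] = -2×-2 + 2×-2 = 0
Result: [[-1, 2], [-6, 0]]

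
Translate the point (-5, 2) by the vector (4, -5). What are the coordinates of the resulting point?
(-1, -3)

Translation by (4, -5):
x' = -5 + 4 = -1
y' = 2 + -5 = -3
Homogeneous matrix: [[1, 0, 4], [0, 1, -5], [0, 0, 1]]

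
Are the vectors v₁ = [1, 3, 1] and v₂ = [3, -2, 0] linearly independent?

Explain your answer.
Yes, linearly independent

Two vectors are linearly dependent iff one is a scalar multiple of the other.
No single scalar k satisfies v₂ = k·v₁ (the ratios of corresponding entries disagree), so v₁ and v₂ are linearly independent.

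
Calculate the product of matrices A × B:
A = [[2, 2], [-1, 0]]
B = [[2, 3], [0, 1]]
[[4, 8], [-2, -3]]

Matrix multiplication:
C[0][0] = 2×2 + 2×0 = 4
C[0][1] = 2×3 + 2×1 = 8
C[1][0] = -1×2 + 0×0 = -2
C[1][1] = -1×3 + 0×1 = -3
Result: [[4, 8], [-2, -3]]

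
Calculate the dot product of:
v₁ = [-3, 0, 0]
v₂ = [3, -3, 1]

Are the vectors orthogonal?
-9, No

The dot product is the sum of products of corresponding components.
v₁·v₂ = (-3)*(3) + (0)*(-3) + (0)*(1) = -9 + 0 + 0 = -9.
Two vectors are orthogonal iff their dot product is 0; here the dot product is -9, so the vectors are not orthogonal.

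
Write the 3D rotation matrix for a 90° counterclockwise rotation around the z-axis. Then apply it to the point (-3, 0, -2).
R = [[0, -1, 0], [1, 0, 0], [0, 0, 1]]; R·(-3, 0, -2) = (0, -3, -2)

Rotation matrix for 90° around z-axis:
cos(90°) = 0, sin(90°) = 1
R = [[0, -1, 0], [1, 0, 0], [0, 0, 1]]
Apply to (-3, 0, -2): R·[-3, 0, -2]ᵀ = (0, -3, -2)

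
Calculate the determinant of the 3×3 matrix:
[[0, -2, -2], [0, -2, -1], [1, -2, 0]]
-2

Expansion along first row:
det = 0·det([[-2,-1],[-2,0]]) - -2·det([[0,-1],[1,0]]) + -2·det([[0,-2],[1,-2]])
    = 0·(-2·0 - -1·-2) - -2·(0·0 - -1·1) + -2·(0·-2 - -2·1)
    = 0·-2 - -2·1 + -2·2
    = 0 + 2 + -4 = -2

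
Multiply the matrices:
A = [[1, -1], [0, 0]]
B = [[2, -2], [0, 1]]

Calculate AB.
[[2, -3], [0, 0]]

Each entry (i,j) of AB = sum over k of A[i][k]*B[k][j].
(AB)[0][0] = (1)*(2) + (-1)*(0) = 2
(AB)[0][1] = (1)*(-2) + (-1)*(1) = -3
(AB)[1][0] = (0)*(2) + (0)*(0) = 0
(AB)[1][1] = (0)*(-2) + (0)*(1) = 0
AB = [[2, -3], [0, 0]]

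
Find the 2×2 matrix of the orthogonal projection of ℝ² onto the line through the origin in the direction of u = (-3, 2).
[[9/13, -6/13], [-6/13, 4/13]]

The orthogonal projection onto the line spanned by a nonzero vector u = (a, b) has matrix P = (u uᵀ) / (uᵀ u) = (1/(a² + b²)) · [[a², ab], [ab, b²]].
Here u = (-3, 2), so a² + b² = 9 + 4 = 13.
P = (1/13) · [[9, -6], [-6, 4]] = [[9/13, -6/13], [-6/13, 4/13]].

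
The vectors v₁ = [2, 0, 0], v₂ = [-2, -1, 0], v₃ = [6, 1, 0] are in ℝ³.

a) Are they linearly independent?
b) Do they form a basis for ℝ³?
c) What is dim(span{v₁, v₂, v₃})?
Not independent, not a basis, dim(span) = 2

Check whether v₃ can be written as a linear combination of v₁ and v₂.
v₃ = (2)·v₁ + (-1)·v₂ = [6, 1, 0], so the three vectors are linearly dependent.
Thus they do not form a basis for ℝ³, and dim(span{v₁, v₂, v₃}) = 2 (spanned by v₁ and v₂).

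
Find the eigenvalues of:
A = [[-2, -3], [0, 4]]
λ = -2, 4

Solve det(A - λI) = 0. For a 2×2 matrix this is λ² - (trace)λ + det = 0.
trace(A) = -2 + 4 = 2.
det(A) = (-2)*(4) - (-3)*(0) = -8 - 0 = -8.
Characteristic equation: λ² - (2)λ + (-8) = 0.
Discriminant: (2)² - 4*(-8) = 4 + 32 = 36.
Roots: λ = (2 ± √36) / 2 = -2, 4.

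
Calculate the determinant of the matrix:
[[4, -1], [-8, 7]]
20

For a 2×2 matrix [[a, b], [c, d]], det = ad - bc
det = (4)(7) - (-1)(-8) = 28 - 8 = 20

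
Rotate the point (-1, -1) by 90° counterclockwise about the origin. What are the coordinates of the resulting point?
(1, -1)

Rotation matrix R(θ) = [[cos θ, -sin θ], [sin θ, cos θ]]; for θ = 90°:
R = [[0, -1], [1, 0]]
Result: R × [-1, -1]ᵀ = [0·-1 + (-1)·-1, 1·-1 + (0)·-1]ᵀ = (1, -1)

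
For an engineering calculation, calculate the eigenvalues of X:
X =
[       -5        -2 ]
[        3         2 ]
λ = -4, 1

Solve det(X - λI) = 0. For a 2×2 matrix the characteristic equation is λ² - (trace)λ + det = 0.
trace(X) = a + d = -5 + 2 = -3.
det(X) = a*d - b*c = (-5)*(2) - (-2)*(3) = -10 + 6 = -4.
Characteristic equation: λ² - (-3)λ + (-4) = 0.
Discriminant = (-3)² - 4*(-4) = 9 + 16 = 25.
λ = (-3 ± √25) / 2 = (-3 ± 5) / 2 = -4, 1.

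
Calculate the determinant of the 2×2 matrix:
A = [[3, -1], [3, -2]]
-3

For A = [[a, b], [c, d]], det(A) = a*d - b*c.
det(A) = (3)*(-2) - (-1)*(3) = -6 - -3 = -3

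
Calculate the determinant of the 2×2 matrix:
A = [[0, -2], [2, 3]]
4

For A = [[a, b], [c, d]], det(A) = a*d - b*c.
det(A) = (0)*(3) - (-2)*(2) = 0 - -4 = 4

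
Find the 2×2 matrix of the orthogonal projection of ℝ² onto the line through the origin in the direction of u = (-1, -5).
[[1/26, 5/26], [5/26, 25/26]]

The orthogonal projection onto the line spanned by a nonzero vector u = (a, b) has matrix P = (u uᵀ) / (uᵀ u) = (1/(a² + b²)) · [[a², ab], [ab, b²]].
Here u = (-1, -5), so a² + b² = 1 + 25 = 26.
P = (1/26) · [[1, 5], [5, 25]] = [[1/26, 5/26], [5/26, 25/26]].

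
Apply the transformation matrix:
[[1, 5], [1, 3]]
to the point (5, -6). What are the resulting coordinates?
(-25, -13)

Matrix multiplication:
[[1, 5], [1, 3]] × [5, -6]ᵀ
= [1×5 + 5×-6, 1×5 + 3×-6]ᵀ
= [-25.0000, -13.0000]ᵀ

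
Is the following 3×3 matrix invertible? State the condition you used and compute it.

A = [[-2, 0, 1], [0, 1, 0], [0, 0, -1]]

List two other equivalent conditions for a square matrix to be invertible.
Yes, invertible; det(A) = 2 ≠ 0. Equivalent conditions: rank(A) = 3; Ax = 0 has only the trivial solution; 0 is not an eigenvalue; the columns of A are linearly independent.

To check invertibility, compute det(A).
The given matrix is triangular, so det(A) equals the product of its diagonal entries = 2 ≠ 0.
Since det(A) ≠ 0, A is invertible.
Equivalent conditions for a square matrix A to be invertible:
- rank(A) = 3 (full rank).
- The homogeneous system Ax = 0 has only the trivial solution x = 0.
- 0 is not an eigenvalue of A.
- The columns (equivalently rows) of A are linearly independent.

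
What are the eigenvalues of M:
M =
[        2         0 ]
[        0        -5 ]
λ = -5, 2

Solve det(M - λI) = 0. For a 2×2 matrix the characteristic equation is λ² - (trace)λ + det = 0.
trace(M) = a + d = 2 - 5 = -3.
det(M) = a*d - b*c = (2)*(-5) - (0)*(0) = -10 - 0 = -10.
Characteristic equation: λ² - (-3)λ + (-10) = 0.
Discriminant = (-3)² - 4*(-10) = 9 + 40 = 49.
λ = (-3 ± √49) / 2 = (-3 ± 7) / 2 = -5, 2.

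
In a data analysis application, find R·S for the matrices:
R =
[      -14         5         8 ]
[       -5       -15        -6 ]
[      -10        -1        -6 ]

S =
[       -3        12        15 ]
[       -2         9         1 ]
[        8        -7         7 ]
RS =
[       96      -179      -149 ]
[       -3      -153      -132 ]
[      -16       -87      -193 ]

Matrix multiplication: (RS)[i][j] = sum over k of R[i][k] * S[k][j].
  (RS)[0][0] = (-14)*(-3) + (5)*(-2) + (8)*(8) = 96
  (RS)[0][1] = (-14)*(12) + (5)*(9) + (8)*(-7) = -179
  (RS)[0][2] = (-14)*(15) + (5)*(1) + (8)*(7) = -149
  (RS)[1][0] = (-5)*(-3) + (-15)*(-2) + (-6)*(8) = -3
  (RS)[1][1] = (-5)*(12) + (-15)*(9) + (-6)*(-7) = -153
  (RS)[1][2] = (-5)*(15) + (-15)*(1) + (-6)*(7) = -132
  (RS)[2][0] = (-10)*(-3) + (-1)*(-2) + (-6)*(8) = -16
  (RS)[2][1] = (-10)*(12) + (-1)*(9) + (-6)*(-7) = -87
  (RS)[2][2] = (-10)*(15) + (-1)*(1) + (-6)*(7) = -193
RS =
[       96      -179      -149 ]
[       -3      -153      -132 ]
[      -16       -87      -193 ]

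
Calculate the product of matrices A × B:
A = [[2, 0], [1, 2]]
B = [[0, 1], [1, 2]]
[[0, 2], [2, 5]]

Matrix multiplication:
C[0][0] = 2×0 + 0×1 = 0
C[0][1] = 2×1 + 0×2 = 2
C[1][0] = 1×0 + 2×1 = 2
C[1][1] = 1×1 + 2×2 = 5
Result: [[0, 2], [2, 5]]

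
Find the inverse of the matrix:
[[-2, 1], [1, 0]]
[[0, 1], [1, 2]]

For [[a,b],[c,d]], inverse = (1/det)·[[d,-b],[-c,a]]
det = -2·0 - 1·1 = -1
Inverse = (1/-1)·[[0, -1], [-1, -2]]
        = [[0, 1], [1, 2]]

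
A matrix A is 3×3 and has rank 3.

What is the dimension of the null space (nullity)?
0

The rank-nullity theorem for an m×n matrix states:
rank(A) + nullity(A) = n (the number of columns).
Here n = 3 and rank(A) = 3, so nullity(A) = 3 - 3 = 0.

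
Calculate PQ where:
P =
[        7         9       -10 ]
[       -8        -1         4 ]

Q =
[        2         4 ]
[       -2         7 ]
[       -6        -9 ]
PQ =
[       56       181 ]
[      -38       -75 ]

Matrix multiplication: (PQ)[i][j] = sum over k of P[i][k] * Q[k][j].
  (PQ)[0][0] = (7)*(2) + (9)*(-2) + (-10)*(-6) = 56
  (PQ)[0][1] = (7)*(4) + (9)*(7) + (-10)*(-9) = 181
  (PQ)[1][0] = (-8)*(2) + (-1)*(-2) + (4)*(-6) = -38
  (PQ)[1][1] = (-8)*(4) + (-1)*(7) + (4)*(-9) = -75
PQ =
[       56       181 ]
[      -38       -75 ]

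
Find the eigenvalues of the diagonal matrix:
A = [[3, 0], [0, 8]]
λ₁ = 3, λ₂ = 8

The characteristic polynomial of A is det(A - λI) = (3 - λ)(8 - λ) = 0.
The roots are λ = 3 and λ = 8, so the eigenvalues are the diagonal entries.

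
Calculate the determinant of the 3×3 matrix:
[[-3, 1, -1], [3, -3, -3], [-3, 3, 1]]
-12

Expansion along first row:
det = -3·det([[-3,-3],[3,1]]) - 1·det([[3,-3],[-3,1]]) + -1·det([[3,-3],[-3,3]])
    = -3·(-3·1 - -3·3) - 1·(3·1 - -3·-3) + -1·(3·3 - -3·-3)
    = -3·6 - 1·-6 + -1·0
    = -18 + 6 + 0 = -12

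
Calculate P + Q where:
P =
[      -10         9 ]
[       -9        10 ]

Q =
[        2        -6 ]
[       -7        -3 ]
P + Q =
[       -8         3 ]
[      -16         7 ]

Matrix addition is elementwise: (P+Q)[i][j] = P[i][j] + Q[i][j].
  (P+Q)[0][0] = (-10) + (2) = -8
  (P+Q)[0][1] = (9) + (-6) = 3
  (P+Q)[1][0] = (-9) + (-7) = -16
  (P+Q)[1][1] = (10) + (-3) = 7
P + Q =
[       -8         3 ]
[      -16         7 ]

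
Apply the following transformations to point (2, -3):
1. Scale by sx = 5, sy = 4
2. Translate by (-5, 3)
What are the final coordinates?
(5, -9)

Step 1: Scale (2, -3) by (sx, sy) = (5, 4) → (10, -12)
Step 2: Translate by (-5, 3) → (5, -9)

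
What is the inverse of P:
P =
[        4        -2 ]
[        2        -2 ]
det(P) = -4
P⁻¹ =
[      1/2      -1/2 ]
[      1/2        -1 ]

For a 2×2 matrix P = [[a, b], [c, d]] with det(P) ≠ 0, P⁻¹ = (1/det(P)) * [[d, -b], [-c, a]].
det(P) = (4)*(-2) - (-2)*(2) = -8 + 4 = -4.
P⁻¹ = (1/-4) * [[-2, 2], [-2, 4]].
Dividing each entry by -4 and reducing:
P⁻¹ =
[      1/2      -1/2 ]
[      1/2        -1 ]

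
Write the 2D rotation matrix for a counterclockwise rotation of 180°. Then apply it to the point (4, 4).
R = [[-1, 0], [0, -1]]; R·(4, 4) = (-4, -4)

Rotation matrix formula: R(θ) = [[cos θ, -sin θ], [sin θ, cos θ]]
For θ = 180°:
cos(180°) = -1
sin(180°) = 0
R = [[-1, 0], [0, -1]]
Apply to (4, 4): [-1·4 + (0)·4, 0·4 + -1·4] = (-4, -4)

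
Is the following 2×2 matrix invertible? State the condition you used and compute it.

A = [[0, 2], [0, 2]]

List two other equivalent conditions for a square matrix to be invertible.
No, not invertible; det(A) = 0 (two rows are equal, so the rows are linearly dependent). Equivalent conditions (failing for this A): rank(A) < 2; Ax = 0 has non-trivial solutions; 0 is an eigenvalue; the columns are linearly dependent.

To check invertibility, compute det(A).
In this matrix, row 0 and the last row are identical, so one row is a scalar multiple of another and the rows are linearly dependent.
A matrix with linearly dependent rows has det = 0 and is not invertible.
Equivalent failed conditions:
- rank(A) < 2.
- Ax = 0 has non-trivial solutions.
- 0 is an eigenvalue.
- The columns are linearly dependent.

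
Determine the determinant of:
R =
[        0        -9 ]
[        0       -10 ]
det(R) = 0

For a 2×2 matrix [[a, b], [c, d]], det = a*d - b*c.
det(R) = (0)*(-10) - (-9)*(0) = 0 - 0 = 0.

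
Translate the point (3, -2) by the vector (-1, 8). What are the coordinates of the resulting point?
(2, 6)

Translation by (-1, 8):
x' = 3 + -1 = 2
y' = -2 + 8 = 6
Homogeneous matrix: [[1, 0, -1], [0, 1, 8], [0, 0, 1]]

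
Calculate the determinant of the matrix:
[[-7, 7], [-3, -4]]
49

For a 2×2 matrix [[a, b], [c, d]], det = ad - bc
det = (-7)(-4) - (7)(-3) = 28 - -21 = 49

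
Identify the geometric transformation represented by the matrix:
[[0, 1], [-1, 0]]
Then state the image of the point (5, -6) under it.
rotation by 90° clockwise (i.e., 270° counterclockwise); image of (5, -6) is (-6, -5)

This matches the form [[cos θ, -sin θ], [sin θ, cos θ]] of a rotation matrix; reading off cos θ and sin θ gives the angle.
The matrix [[0, 1], [-1, 0]] represents: rotation by 90° clockwise (i.e., 270° counterclockwise).
Applying it to (5, -6): [0·5 + 1·-6, -1·5 + 0·-6] = (-6, -5).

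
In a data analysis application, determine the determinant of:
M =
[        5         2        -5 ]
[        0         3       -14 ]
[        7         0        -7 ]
det(M) = -196

Expand along row 0 (cofactor expansion): det(M) = a*(e*i - f*h) - b*(d*i - f*g) + c*(d*h - e*g), where the 3×3 is [[a, b, c], [d, e, f], [g, h, i]].
Minor M_00 = (3)*(-7) - (-14)*(0) = -21 - 0 = -21.
Minor M_01 = (0)*(-7) - (-14)*(7) = 0 + 98 = 98.
Minor M_02 = (0)*(0) - (3)*(7) = 0 - 21 = -21.
det(M) = (5)*(-21) - (2)*(98) + (-5)*(-21) = -105 - 196 + 105 = -196.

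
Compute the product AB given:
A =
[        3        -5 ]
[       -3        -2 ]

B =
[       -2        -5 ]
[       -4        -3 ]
AB =
[       14         0 ]
[       14        21 ]

Matrix multiplication: (AB)[i][j] = sum over k of A[i][k] * B[k][j].
  (AB)[0][0] = (3)*(-2) + (-5)*(-4) = 14
  (AB)[0][1] = (3)*(-5) + (-5)*(-3) = 0
  (AB)[1][0] = (-3)*(-2) + (-2)*(-4) = 14
  (AB)[1][1] = (-3)*(-5) + (-2)*(-3) = 21
AB =
[       14         0 ]
[       14        21 ]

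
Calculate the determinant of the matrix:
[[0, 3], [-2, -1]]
6

For a 2×2 matrix [[a, b], [c, d]], det = ad - bc
det = (0)(-1) - (3)(-2) = 0 - -6 = 6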